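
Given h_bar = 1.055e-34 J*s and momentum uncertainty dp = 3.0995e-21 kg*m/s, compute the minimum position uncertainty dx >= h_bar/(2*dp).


dx = h_bar / (2 * dp)
= 1.055e-34 / (2 * 3.0995e-21)
= 1.055e-34 / 6.1990e-21
= 1.7019e-14 m

1.7019e-14


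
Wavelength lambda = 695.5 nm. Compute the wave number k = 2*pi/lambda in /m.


k = 2 * pi / lambda
= 6.2832 / (695.5e-9)
= 6.2832 / 6.9550e-07
= 9.0341e+06 /m

9.0341e+06


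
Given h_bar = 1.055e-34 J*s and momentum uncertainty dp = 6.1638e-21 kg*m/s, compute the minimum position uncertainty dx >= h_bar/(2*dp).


dx = h_bar / (2 * dp)
= 1.055e-34 / (2 * 6.1638e-21)
= 1.055e-34 / 1.2328e-20
= 8.5580e-15 m

8.5580e-15


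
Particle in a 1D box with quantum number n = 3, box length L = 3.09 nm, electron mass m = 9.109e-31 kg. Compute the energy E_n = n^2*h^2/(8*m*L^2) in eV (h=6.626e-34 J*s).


E = n^2 * h^2 / (8 * m * L^2)
= 3^2 * (6.626e-34)^2 / (8 * 9.109e-31 * (3.09e-9)^2)
= 9 * 4.3904e-67 / (8 * 9.109e-31 * 9.5481e-18)
= 5.6789e-20 J
= 0.3545 eV

0.3545


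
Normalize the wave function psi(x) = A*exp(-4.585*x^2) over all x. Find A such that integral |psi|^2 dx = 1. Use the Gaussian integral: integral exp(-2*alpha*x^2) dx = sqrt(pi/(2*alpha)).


integral |psi|^2 dx = A^2 * sqrt(pi/(2*alpha)) = 1
A^2 = sqrt(2*alpha/pi)
= sqrt(2 * 4.585 / pi)
= 1.708479
A = sqrt(1.708479)
= 1.3071

1.3071


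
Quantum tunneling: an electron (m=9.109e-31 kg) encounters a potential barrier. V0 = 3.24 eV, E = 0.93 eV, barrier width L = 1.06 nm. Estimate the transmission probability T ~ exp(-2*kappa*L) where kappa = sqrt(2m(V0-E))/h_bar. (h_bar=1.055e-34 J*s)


V0 - E = 2.31 eV = 3.7006e-19 J
kappa = sqrt(2 * m * (V0-E)) / h_bar
= sqrt(2 * 9.109e-31 * 3.7006e-19) / 1.055e-34
= 7.7828e+09 /m
2*kappa*L = 2 * 7.7828e+09 * 1.06e-9
= 16.4995
T = exp(-16.4995) = 6.828962e-08

6.828962e-08


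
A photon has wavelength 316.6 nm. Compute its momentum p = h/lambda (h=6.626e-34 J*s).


p = h / lambda
= 6.626e-34 / (316.6e-9)
= 6.626e-34 / 3.1660e-07
= 2.0929e-27 kg*m/s

2.0929e-27


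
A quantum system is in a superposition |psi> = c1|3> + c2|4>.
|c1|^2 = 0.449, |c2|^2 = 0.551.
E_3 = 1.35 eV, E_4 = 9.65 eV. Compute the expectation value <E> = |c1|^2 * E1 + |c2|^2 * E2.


<E> = |c1|^2 * E1 + |c2|^2 * E2
= 0.449 * 1.35 + 0.551 * 9.65
= 0.6062 + 5.3172
= 5.9233 eV

5.9233


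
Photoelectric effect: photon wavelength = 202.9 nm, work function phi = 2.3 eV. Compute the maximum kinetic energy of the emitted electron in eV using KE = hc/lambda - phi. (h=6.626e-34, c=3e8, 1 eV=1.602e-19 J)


E_photon = hc / lambda
= (6.626e-34)(3e8) / (202.9e-9)
= 9.7969e-19 J
= 6.1154 eV
KE = E_photon - phi
= 6.1154 - 2.3
= 3.8154 eV

3.8154


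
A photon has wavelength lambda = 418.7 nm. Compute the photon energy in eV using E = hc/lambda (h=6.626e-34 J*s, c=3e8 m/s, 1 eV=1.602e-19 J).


E = hc / lambda
= (6.626e-34)(3e8) / (418.7e-9)
= 1.9878e-25 / 4.1870e-07
= 4.7476e-19 J
Converting to eV: 4.7476e-19 / 1.602e-19
= 2.9635 eV

2.9635


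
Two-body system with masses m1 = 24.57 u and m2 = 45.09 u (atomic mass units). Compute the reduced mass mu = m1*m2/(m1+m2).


mu = m1 * m2 / (m1 + m2)
= 24.57 * 45.09 / (24.57 + 45.09)
= 1107.8613 / 69.66
= 15.9038 u

15.9038


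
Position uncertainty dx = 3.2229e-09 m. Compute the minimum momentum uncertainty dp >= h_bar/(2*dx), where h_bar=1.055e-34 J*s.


dp = h_bar / (2 * dx)
= 1.055e-34 / (2 * 3.2229e-09)
= 1.055e-34 / 6.4458e-09
= 1.6367e-26 kg*m/s

1.6367e-26


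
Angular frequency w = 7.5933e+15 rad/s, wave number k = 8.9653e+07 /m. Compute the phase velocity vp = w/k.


vp = w / k
= 7.5933e+15 / 8.9653e+07
= 8.4697e+07 m/s

8.4697e+07


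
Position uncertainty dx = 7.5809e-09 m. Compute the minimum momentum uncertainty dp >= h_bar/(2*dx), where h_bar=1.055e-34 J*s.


dp = h_bar / (2 * dx)
= 1.055e-34 / (2 * 7.5809e-09)
= 1.055e-34 / 1.5162e-08
= 6.9583e-27 kg*m/s

6.9583e-27


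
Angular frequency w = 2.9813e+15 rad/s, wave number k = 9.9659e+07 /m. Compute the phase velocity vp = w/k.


vp = w / k
= 2.9813e+15 / 9.9659e+07
= 2.9915e+07 m/s

2.9915e+07


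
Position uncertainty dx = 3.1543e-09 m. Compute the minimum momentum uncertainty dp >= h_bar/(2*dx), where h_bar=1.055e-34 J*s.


dp = h_bar / (2 * dx)
= 1.055e-34 / (2 * 3.1543e-09)
= 1.055e-34 / 6.3086e-09
= 1.6723e-26 kg*m/s

1.6723e-26


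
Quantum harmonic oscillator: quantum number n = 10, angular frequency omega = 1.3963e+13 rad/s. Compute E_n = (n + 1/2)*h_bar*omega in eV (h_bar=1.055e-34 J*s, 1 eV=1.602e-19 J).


E = (n + 1/2) * h_bar * omega
= (10 + 0.5) * 1.055e-34 * 1.3963e+13
= 10.5 * 1.4731e-21
= 1.5468e-20 J
= 0.0966 eV

0.0966


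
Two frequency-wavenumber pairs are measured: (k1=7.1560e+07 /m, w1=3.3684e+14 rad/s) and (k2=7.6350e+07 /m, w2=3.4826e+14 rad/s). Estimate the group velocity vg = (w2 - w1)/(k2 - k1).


vg = (w2 - w1) / (k2 - k1)
= (3.4826e+14 - 3.3684e+14) / (7.6350e+07 - 7.1560e+07)
= 1.1420e+13 / 4.7900e+06
= 2.3841e+06 m/s

2.3841e+06


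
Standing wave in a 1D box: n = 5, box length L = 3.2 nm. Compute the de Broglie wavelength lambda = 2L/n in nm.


lambda = 2L / n
= 2 * 3.2 / 5
= 6.4 / 5
= 1.28 nm

1.28


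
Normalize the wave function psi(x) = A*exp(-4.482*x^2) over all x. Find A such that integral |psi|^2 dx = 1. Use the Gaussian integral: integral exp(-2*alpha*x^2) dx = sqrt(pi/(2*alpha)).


integral |psi|^2 dx = A^2 * sqrt(pi/(2*alpha)) = 1
A^2 = sqrt(2*alpha/pi)
= sqrt(2 * 4.482 / pi)
= 1.68918
A = sqrt(1.68918)
= 1.2997

1.2997


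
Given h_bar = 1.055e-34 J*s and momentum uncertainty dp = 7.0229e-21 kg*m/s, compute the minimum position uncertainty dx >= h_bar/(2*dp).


dx = h_bar / (2 * dp)
= 1.055e-34 / (2 * 7.0229e-21)
= 1.055e-34 / 1.4046e-20
= 7.5111e-15 m

7.5111e-15


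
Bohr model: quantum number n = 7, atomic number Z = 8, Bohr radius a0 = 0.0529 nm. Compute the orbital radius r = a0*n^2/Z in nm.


r = a0 * n^2 / Z
= 0.0529 * 7^2 / 8
= 0.0529 * 49 / 8
= 0.324 nm

0.324


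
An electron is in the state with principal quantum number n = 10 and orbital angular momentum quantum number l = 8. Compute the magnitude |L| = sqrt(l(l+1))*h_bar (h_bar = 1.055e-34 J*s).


L = sqrt(l*(l+1)) * h_bar
= sqrt(8 * 9) * 1.055e-34
= sqrt(72) * 1.055e-34
= 8.4853 * 1.055e-34
= 8.9520e-34 J*s

8.9520e-34


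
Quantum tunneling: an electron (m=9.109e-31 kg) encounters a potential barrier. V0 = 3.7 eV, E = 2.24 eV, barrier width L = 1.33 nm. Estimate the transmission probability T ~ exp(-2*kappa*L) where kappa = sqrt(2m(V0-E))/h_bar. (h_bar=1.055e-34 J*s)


V0 - E = 1.46 eV = 2.3389e-19 J
kappa = sqrt(2 * m * (V0-E)) / h_bar
= sqrt(2 * 9.109e-31 * 2.3389e-19) / 1.055e-34
= 6.1874e+09 /m
2*kappa*L = 2 * 6.1874e+09 * 1.33e-9
= 16.4584
T = exp(-16.4584) = 7.115646e-08

7.115646e-08


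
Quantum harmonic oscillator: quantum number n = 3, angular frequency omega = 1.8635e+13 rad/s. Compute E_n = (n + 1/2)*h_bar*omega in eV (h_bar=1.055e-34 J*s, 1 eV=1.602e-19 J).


E = (n + 1/2) * h_bar * omega
= (3 + 0.5) * 1.055e-34 * 1.8635e+13
= 3.5 * 1.9660e-21
= 6.8810e-21 J
= 0.043 eV

0.043


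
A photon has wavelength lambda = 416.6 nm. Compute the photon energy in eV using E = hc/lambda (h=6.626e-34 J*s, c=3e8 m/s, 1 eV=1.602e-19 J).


E = hc / lambda
= (6.626e-34)(3e8) / (416.6e-9)
= 1.9878e-25 / 4.1660e-07
= 4.7715e-19 J
Converting to eV: 4.7715e-19 / 1.602e-19
= 2.9785 eV

2.9785


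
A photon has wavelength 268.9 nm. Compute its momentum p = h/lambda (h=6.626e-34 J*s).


p = h / lambda
= 6.626e-34 / (268.9e-9)
= 6.626e-34 / 2.6890e-07
= 2.4641e-27 kg*m/s

2.4641e-27


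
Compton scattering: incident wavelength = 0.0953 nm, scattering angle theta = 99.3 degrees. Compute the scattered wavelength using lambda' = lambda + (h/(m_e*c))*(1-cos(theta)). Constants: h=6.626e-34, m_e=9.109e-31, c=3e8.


Compton wavelength: h/(m_e*c) = 2.4247e-12 m
d_lambda = 2.4247e-12 * (1 - cos(99.3 deg))
= 2.4247e-12 * 1.161604
= 2.8166e-12 m = 0.002817 nm
lambda' = 0.0953 + 0.002817
= 0.098117 nm

0.098117


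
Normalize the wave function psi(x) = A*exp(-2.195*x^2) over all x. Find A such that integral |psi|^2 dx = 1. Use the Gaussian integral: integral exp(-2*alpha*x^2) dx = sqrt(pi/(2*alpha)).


integral |psi|^2 dx = A^2 * sqrt(pi/(2*alpha)) = 1
A^2 = sqrt(2*alpha/pi)
= sqrt(2 * 2.195 / pi)
= 1.182108
A = sqrt(1.182108)
= 1.0872

1.0872


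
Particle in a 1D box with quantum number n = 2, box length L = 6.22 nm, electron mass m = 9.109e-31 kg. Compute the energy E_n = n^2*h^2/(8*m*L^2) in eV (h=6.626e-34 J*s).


E = n^2 * h^2 / (8 * m * L^2)
= 2^2 * (6.626e-34)^2 / (8 * 9.109e-31 * (6.22e-9)^2)
= 4 * 4.3904e-67 / (8 * 9.109e-31 * 3.8688e-17)
= 6.2290e-21 J
= 0.0389 eV

0.0389


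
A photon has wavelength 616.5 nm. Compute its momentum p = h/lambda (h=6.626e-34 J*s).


p = h / lambda
= 6.626e-34 / (616.5e-9)
= 6.626e-34 / 6.1650e-07
= 1.0748e-27 kg*m/s

1.0748e-27


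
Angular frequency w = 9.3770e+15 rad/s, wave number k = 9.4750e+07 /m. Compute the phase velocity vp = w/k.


vp = w / k
= 9.3770e+15 / 9.4750e+07
= 9.8966e+07 m/s

9.8966e+07


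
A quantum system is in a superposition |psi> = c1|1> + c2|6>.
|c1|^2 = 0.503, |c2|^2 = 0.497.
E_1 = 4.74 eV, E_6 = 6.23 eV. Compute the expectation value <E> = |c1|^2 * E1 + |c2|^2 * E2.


<E> = |c1|^2 * E1 + |c2|^2 * E2
= 0.503 * 4.74 + 0.497 * 6.23
= 2.3842 + 3.0963
= 5.4805 eV

5.4805


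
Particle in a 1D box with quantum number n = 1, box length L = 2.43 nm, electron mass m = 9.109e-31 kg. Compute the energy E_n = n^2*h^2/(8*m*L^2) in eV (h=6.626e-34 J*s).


E = n^2 * h^2 / (8 * m * L^2)
= 1^2 * (6.626e-34)^2 / (8 * 9.109e-31 * (2.43e-9)^2)
= 1 * 4.3904e-67 / (8 * 9.109e-31 * 5.9049e-18)
= 1.0203e-20 J
= 0.0637 eV

0.0637


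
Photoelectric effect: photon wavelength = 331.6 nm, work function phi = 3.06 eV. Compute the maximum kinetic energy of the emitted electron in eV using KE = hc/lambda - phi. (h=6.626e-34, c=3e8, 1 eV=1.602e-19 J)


E_photon = hc / lambda
= (6.626e-34)(3e8) / (331.6e-9)
= 5.9946e-19 J
= 3.7419 eV
KE = E_photon - phi
= 3.7419 - 3.06
= 0.6819 eV

0.6819


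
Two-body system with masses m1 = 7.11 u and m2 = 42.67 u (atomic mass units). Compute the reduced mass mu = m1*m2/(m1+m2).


mu = m1 * m2 / (m1 + m2)
= 7.11 * 42.67 / (7.11 + 42.67)
= 303.3837 / 49.78
= 6.0945 u

6.0945


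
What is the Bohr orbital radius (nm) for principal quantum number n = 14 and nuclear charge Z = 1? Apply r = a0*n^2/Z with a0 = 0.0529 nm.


r = a0 * n^2 / Z
= 0.0529 * 14^2 / 1
= 0.0529 * 196 / 1
= 10.3684 nm

10.3684


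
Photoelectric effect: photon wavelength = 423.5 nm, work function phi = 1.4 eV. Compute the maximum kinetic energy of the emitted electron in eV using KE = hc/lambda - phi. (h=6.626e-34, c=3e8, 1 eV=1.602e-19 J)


E_photon = hc / lambda
= (6.626e-34)(3e8) / (423.5e-9)
= 4.6937e-19 J
= 2.9299 eV
KE = E_photon - phi
= 2.9299 - 1.4
= 1.5299 eV

1.5299


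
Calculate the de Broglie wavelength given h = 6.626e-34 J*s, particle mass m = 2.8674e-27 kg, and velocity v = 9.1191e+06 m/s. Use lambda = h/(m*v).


lambda = h / (m * v)
= 6.626e-34 / (2.8674e-27 * 9.1191e+06)
= 6.626e-34 / 2.6148e-20
= 2.5340e-14 m

2.5340e-14


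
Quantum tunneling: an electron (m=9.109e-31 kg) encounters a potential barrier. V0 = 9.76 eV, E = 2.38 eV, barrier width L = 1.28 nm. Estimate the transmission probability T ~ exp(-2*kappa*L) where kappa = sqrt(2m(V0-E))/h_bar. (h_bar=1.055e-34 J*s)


V0 - E = 7.38 eV = 1.1823e-18 J
kappa = sqrt(2 * m * (V0-E)) / h_bar
= sqrt(2 * 9.109e-31 * 1.1823e-18) / 1.055e-34
= 1.3911e+10 /m
2*kappa*L = 2 * 1.3911e+10 * 1.28e-9
= 35.6121
T = exp(-35.6121) = 3.418786e-16

3.418786e-16


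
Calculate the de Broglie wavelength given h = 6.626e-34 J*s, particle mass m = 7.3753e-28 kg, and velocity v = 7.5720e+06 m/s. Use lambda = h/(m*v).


lambda = h / (m * v)
= 6.626e-34 / (7.3753e-28 * 7.5720e+06)
= 6.626e-34 / 5.5846e-21
= 1.1865e-13 m

1.1865e-13


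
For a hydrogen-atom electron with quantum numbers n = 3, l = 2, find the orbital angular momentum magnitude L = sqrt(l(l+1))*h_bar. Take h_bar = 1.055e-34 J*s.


L = sqrt(l*(l+1)) * h_bar
= sqrt(2 * 3) * 1.055e-34
= sqrt(6) * 1.055e-34
= 2.4495 * 1.055e-34
= 2.5842e-34 J*s

2.5842e-34


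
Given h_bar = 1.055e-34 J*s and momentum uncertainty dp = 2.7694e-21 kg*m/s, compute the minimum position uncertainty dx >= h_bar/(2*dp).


dx = h_bar / (2 * dp)
= 1.055e-34 / (2 * 2.7694e-21)
= 1.055e-34 / 5.5388e-21
= 1.9047e-14 m

1.9047e-14


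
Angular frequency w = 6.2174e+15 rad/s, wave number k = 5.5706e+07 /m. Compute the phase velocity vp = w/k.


vp = w / k
= 6.2174e+15 / 5.5706e+07
= 1.1161e+08 m/s

1.1161e+08


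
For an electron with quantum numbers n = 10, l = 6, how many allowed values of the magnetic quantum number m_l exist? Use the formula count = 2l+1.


m_l ranges from -l to +l in integer steps
So m_l goes from -6 to +6
Count = 2l + 1 = 2*6 + 1
= 13

13


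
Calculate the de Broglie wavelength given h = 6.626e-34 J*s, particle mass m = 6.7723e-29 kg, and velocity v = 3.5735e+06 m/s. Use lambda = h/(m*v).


lambda = h / (m * v)
= 6.626e-34 / (6.7723e-29 * 3.5735e+06)
= 6.626e-34 / 2.4201e-22
= 2.7379e-12 m

2.7379e-12


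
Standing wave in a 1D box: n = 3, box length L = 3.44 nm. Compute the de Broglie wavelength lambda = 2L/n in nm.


lambda = 2L / n
= 2 * 3.44 / 3
= 6.88 / 3
= 2.2933 nm

2.2933


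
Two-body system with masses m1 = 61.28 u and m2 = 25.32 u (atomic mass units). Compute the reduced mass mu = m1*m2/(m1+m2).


mu = m1 * m2 / (m1 + m2)
= 61.28 * 25.32 / (61.28 + 25.32)
= 1551.6096 / 86.6
= 17.917 u

17.917


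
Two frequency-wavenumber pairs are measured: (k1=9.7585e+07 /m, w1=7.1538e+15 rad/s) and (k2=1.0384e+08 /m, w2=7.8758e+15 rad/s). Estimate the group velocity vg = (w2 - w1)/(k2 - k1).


vg = (w2 - w1) / (k2 - k1)
= (7.8758e+15 - 7.1538e+15) / (1.0384e+08 - 9.7585e+07)
= 7.2200e+14 / 6.2550e+06
= 1.1543e+08 m/s

1.1543e+08


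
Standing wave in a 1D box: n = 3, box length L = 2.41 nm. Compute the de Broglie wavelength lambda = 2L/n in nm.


lambda = 2L / n
= 2 * 2.41 / 3
= 4.82 / 3
= 1.6067 nm

1.6067


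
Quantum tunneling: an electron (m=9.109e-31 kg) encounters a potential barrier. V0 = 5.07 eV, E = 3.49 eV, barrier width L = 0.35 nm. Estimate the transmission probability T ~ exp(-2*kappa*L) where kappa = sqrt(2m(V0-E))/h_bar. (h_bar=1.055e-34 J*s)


V0 - E = 1.58 eV = 2.5312e-19 J
kappa = sqrt(2 * m * (V0-E)) / h_bar
= sqrt(2 * 9.109e-31 * 2.5312e-19) / 1.055e-34
= 6.4366e+09 /m
2*kappa*L = 2 * 6.4366e+09 * 0.35e-9
= 4.5056
T = exp(-4.5056) = 1.104661e-02

1.104661e-02


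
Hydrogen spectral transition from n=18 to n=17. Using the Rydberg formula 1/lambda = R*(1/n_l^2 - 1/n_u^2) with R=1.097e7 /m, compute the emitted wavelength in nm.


1/lambda = R * (1/n_l^2 - 1/n_u^2)
= 1.097e7 * (1/17^2 - 1/18^2)
= 1.097e7 * (0.00346 - 0.003086)
= 1.097e7 * 0.000374
= 4.1005e+03 /m
lambda = 1 / 4.1005e+03 = 243875.5046 nm

243875.5046


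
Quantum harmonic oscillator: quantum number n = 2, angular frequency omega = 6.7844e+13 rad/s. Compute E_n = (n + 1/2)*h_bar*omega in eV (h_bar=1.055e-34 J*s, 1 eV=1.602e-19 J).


E = (n + 1/2) * h_bar * omega
= (2 + 0.5) * 1.055e-34 * 6.7844e+13
= 2.5 * 7.1575e-21
= 1.7894e-20 J
= 0.1117 eV

0.1117


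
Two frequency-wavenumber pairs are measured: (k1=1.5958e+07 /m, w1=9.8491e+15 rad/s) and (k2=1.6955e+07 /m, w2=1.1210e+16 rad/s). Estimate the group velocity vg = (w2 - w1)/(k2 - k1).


vg = (w2 - w1) / (k2 - k1)
= (1.1210e+16 - 9.8491e+15) / (1.6955e+07 - 1.5958e+07)
= 1.3609e+15 / 9.9700e+05
= 1.3650e+09 m/s

1.3650e+09


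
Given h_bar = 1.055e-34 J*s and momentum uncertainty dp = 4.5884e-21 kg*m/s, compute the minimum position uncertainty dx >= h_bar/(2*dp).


dx = h_bar / (2 * dp)
= 1.055e-34 / (2 * 4.5884e-21)
= 1.055e-34 / 9.1768e-21
= 1.1496e-14 m

1.1496e-14


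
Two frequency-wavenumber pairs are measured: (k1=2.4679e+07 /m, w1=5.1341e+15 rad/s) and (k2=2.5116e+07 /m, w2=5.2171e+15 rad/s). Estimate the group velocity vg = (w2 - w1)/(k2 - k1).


vg = (w2 - w1) / (k2 - k1)
= (5.2171e+15 - 5.1341e+15) / (2.5116e+07 - 2.4679e+07)
= 8.3000e+13 / 4.3700e+05
= 1.8993e+08 m/s

1.8993e+08


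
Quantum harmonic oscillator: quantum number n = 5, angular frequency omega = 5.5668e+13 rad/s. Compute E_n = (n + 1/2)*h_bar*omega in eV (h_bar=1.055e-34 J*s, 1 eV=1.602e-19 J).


E = (n + 1/2) * h_bar * omega
= (5 + 0.5) * 1.055e-34 * 5.5668e+13
= 5.5 * 5.8730e-21
= 3.2301e-20 J
= 0.2016 eV

0.2016


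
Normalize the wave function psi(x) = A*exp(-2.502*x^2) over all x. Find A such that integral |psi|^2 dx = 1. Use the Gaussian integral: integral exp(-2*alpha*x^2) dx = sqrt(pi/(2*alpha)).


integral |psi|^2 dx = A^2 * sqrt(pi/(2*alpha)) = 1
A^2 = sqrt(2*alpha/pi)
= sqrt(2 * 2.502 / pi)
= 1.262071
A = sqrt(1.262071)
= 1.1234

1.1234


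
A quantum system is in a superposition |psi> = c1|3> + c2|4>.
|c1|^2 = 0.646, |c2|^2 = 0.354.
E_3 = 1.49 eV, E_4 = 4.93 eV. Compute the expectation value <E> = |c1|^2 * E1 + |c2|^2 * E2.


<E> = |c1|^2 * E1 + |c2|^2 * E2
= 0.646 * 1.49 + 0.354 * 4.93
= 0.9625 + 1.7452
= 2.7078 eV

2.7078


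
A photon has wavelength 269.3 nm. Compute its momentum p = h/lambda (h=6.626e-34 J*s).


p = h / lambda
= 6.626e-34 / (269.3e-9)
= 6.626e-34 / 2.6930e-07
= 2.4605e-27 kg*m/s

2.4605e-27


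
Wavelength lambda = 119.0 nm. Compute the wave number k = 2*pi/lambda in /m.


k = 2 * pi / lambda
= 6.2832 / (119.0e-9)
= 6.2832 / 1.1900e-07
= 5.2800e+07 /m

5.2800e+07


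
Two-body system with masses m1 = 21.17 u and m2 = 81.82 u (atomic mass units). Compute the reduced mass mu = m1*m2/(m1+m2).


mu = m1 * m2 / (m1 + m2)
= 21.17 * 81.82 / (21.17 + 81.82)
= 1732.1294 / 102.99
= 16.8184 u

16.8184


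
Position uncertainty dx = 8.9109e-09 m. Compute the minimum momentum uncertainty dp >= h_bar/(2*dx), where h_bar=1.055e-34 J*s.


dp = h_bar / (2 * dx)
= 1.055e-34 / (2 * 8.9109e-09)
= 1.055e-34 / 1.7822e-08
= 5.9197e-27 kg*m/s

5.9197e-27


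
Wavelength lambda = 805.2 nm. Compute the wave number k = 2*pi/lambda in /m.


k = 2 * pi / lambda
= 6.2832 / (805.2e-9)
= 6.2832 / 8.0520e-07
= 7.8033e+06 /m

7.8033e+06


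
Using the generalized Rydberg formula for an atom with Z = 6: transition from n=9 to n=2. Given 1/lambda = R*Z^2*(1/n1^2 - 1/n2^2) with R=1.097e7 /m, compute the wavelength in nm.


1/lambda = R * Z^2 * (1/n1^2 - 1/n2^2)
= 1.097e7 * 6^2 * (1/2^2 - 1/9^2)
= 1.097e7 * 36 * (0.25 - 0.012346)
= 9.3854e+07 /m
lambda = 1 / 9.3854e+07
= 10.6548 nm

10.6548


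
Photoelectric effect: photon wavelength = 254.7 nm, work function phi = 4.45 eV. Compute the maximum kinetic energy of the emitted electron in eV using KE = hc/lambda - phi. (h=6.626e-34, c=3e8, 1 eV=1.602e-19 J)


E_photon = hc / lambda
= (6.626e-34)(3e8) / (254.7e-9)
= 7.8045e-19 J
= 4.8717 eV
KE = E_photon - phi
= 4.8717 - 4.45
= 0.4217 eV

0.4217


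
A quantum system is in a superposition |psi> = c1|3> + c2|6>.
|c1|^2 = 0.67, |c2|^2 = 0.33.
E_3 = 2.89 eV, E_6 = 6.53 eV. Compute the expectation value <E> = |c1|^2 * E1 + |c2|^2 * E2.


<E> = |c1|^2 * E1 + |c2|^2 * E2
= 0.67 * 2.89 + 0.33 * 6.53
= 1.9363 + 2.1549
= 4.0912 eV

4.0912


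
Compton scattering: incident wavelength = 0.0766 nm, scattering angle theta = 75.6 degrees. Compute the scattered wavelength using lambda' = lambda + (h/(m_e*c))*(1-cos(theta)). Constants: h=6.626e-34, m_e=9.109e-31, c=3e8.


Compton wavelength: h/(m_e*c) = 2.4247e-12 m
d_lambda = 2.4247e-12 * (1 - cos(75.6 deg))
= 2.4247e-12 * 0.75131
= 1.8217e-12 m = 0.001822 nm
lambda' = 0.0766 + 0.001822
= 0.078422 nm

0.078422


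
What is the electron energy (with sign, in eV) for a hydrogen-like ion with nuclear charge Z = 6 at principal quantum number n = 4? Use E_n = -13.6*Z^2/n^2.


E_n = -13.6 * Z^2 / n^2
= -13.6 * 6^2 / 4^2
= -13.6 * 36 / 16
= -30.6 eV

-30.6


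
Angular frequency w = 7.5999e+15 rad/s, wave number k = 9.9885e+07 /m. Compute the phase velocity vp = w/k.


vp = w / k
= 7.5999e+15 / 9.9885e+07
= 7.6086e+07 m/s

7.6086e+07


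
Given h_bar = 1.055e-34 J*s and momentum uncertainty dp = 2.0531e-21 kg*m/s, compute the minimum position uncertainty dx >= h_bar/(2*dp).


dx = h_bar / (2 * dp)
= 1.055e-34 / (2 * 2.0531e-21)
= 1.055e-34 / 4.1062e-21
= 2.5693e-14 m

2.5693e-14


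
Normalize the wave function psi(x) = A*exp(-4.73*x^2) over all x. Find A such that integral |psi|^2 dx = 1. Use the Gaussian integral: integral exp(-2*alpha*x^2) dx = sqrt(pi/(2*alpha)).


integral |psi|^2 dx = A^2 * sqrt(pi/(2*alpha)) = 1
A^2 = sqrt(2*alpha/pi)
= sqrt(2 * 4.73 / pi)
= 1.735284
A = sqrt(1.735284)
= 1.3173

1.3173


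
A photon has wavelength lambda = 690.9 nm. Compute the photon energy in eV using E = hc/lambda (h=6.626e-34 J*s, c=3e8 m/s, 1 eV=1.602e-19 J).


E = hc / lambda
= (6.626e-34)(3e8) / (690.9e-9)
= 1.9878e-25 / 6.9090e-07
= 2.8771e-19 J
Converting to eV: 2.8771e-19 / 1.602e-19
= 1.796 eV

1.796


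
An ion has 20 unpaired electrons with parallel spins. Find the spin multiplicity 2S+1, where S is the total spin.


Total spin S = N * (1/2) = 20 * 0.5 = 10.0
Spin multiplicity = 2S + 1
= 2 * 10.0 + 1
= 21

21


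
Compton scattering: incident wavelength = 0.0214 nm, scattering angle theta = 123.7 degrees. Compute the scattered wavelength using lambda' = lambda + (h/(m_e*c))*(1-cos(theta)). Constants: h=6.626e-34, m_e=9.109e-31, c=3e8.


Compton wavelength: h/(m_e*c) = 2.4247e-12 m
d_lambda = 2.4247e-12 * (1 - cos(123.7 deg))
= 2.4247e-12 * 1.554844
= 3.7700e-12 m = 0.00377 nm
lambda' = 0.0214 + 0.00377
= 0.02517 nm

0.02517


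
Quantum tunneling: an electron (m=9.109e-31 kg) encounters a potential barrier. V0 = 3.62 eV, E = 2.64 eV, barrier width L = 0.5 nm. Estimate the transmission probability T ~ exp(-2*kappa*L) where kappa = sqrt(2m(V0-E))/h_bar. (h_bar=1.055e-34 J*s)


V0 - E = 0.98 eV = 1.5700e-19 J
kappa = sqrt(2 * m * (V0-E)) / h_bar
= sqrt(2 * 9.109e-31 * 1.5700e-19) / 1.055e-34
= 5.0692e+09 /m
2*kappa*L = 2 * 5.0692e+09 * 0.5e-9
= 5.0692
T = exp(-5.0692) = 6.287246e-03

6.287246e-03


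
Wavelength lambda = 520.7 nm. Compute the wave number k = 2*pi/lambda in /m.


k = 2 * pi / lambda
= 6.2832 / (520.7e-9)
= 6.2832 / 5.2070e-07
= 1.2067e+07 /m

1.2067e+07


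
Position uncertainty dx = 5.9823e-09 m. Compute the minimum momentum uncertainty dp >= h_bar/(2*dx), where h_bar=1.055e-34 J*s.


dp = h_bar / (2 * dx)
= 1.055e-34 / (2 * 5.9823e-09)
= 1.055e-34 / 1.1965e-08
= 8.8177e-27 kg*m/s

8.8177e-27


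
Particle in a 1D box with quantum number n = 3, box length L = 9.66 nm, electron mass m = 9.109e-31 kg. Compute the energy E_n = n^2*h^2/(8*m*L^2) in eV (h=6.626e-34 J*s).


E = n^2 * h^2 / (8 * m * L^2)
= 3^2 * (6.626e-34)^2 / (8 * 9.109e-31 * (9.66e-9)^2)
= 9 * 4.3904e-67 / (8 * 9.109e-31 * 9.3316e-17)
= 5.8107e-21 J
= 0.0363 eV

0.0363


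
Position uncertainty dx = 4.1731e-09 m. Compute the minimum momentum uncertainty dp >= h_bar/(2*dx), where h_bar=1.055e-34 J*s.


dp = h_bar / (2 * dx)
= 1.055e-34 / (2 * 4.1731e-09)
= 1.055e-34 / 8.3462e-09
= 1.2640e-26 kg*m/s

1.2640e-26


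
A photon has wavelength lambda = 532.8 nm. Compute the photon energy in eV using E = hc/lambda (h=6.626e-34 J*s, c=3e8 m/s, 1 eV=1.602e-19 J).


E = hc / lambda
= (6.626e-34)(3e8) / (532.8e-9)
= 1.9878e-25 / 5.3280e-07
= 3.7309e-19 J
Converting to eV: 3.7309e-19 / 1.602e-19
= 2.3289 eV

2.3289


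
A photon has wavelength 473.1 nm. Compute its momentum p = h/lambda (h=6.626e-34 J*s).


p = h / lambda
= 6.626e-34 / (473.1e-9)
= 6.626e-34 / 4.7310e-07
= 1.4005e-27 kg*m/s

1.4005e-27


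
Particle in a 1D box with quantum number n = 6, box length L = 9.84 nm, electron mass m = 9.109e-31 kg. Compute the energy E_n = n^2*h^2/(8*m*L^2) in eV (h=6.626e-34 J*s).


E = n^2 * h^2 / (8 * m * L^2)
= 6^2 * (6.626e-34)^2 / (8 * 9.109e-31 * (9.84e-9)^2)
= 36 * 4.3904e-67 / (8 * 9.109e-31 * 9.6826e-17)
= 2.2400e-20 J
= 0.1398 eV

0.1398


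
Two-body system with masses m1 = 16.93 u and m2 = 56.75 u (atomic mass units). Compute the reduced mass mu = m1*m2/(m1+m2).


mu = m1 * m2 / (m1 + m2)
= 16.93 * 56.75 / (16.93 + 56.75)
= 960.7775 / 73.68
= 13.0399 u

13.0399


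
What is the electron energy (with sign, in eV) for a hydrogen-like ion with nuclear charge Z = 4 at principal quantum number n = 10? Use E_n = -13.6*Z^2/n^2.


E_n = -13.6 * Z^2 / n^2
= -13.6 * 4^2 / 10^2
= -13.6 * 16 / 100
= -2.176 eV

-2.176


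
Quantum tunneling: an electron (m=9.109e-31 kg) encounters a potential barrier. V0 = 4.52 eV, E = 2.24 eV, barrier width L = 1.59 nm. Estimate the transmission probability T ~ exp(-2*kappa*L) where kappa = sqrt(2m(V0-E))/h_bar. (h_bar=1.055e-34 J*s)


V0 - E = 2.28 eV = 3.6526e-19 J
kappa = sqrt(2 * m * (V0-E)) / h_bar
= sqrt(2 * 9.109e-31 * 3.6526e-19) / 1.055e-34
= 7.7321e+09 /m
2*kappa*L = 2 * 7.7321e+09 * 1.59e-9
= 24.588
T = exp(-24.588) = 2.096792e-11

2.096792e-11


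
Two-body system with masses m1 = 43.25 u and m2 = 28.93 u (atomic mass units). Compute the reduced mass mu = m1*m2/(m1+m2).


mu = m1 * m2 / (m1 + m2)
= 43.25 * 28.93 / (43.25 + 28.93)
= 1251.2225 / 72.18
= 17.3348 u

17.3348


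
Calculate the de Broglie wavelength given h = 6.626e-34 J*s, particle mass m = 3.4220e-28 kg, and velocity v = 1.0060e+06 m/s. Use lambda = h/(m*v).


lambda = h / (m * v)
= 6.626e-34 / (3.4220e-28 * 1.0060e+06)
= 6.626e-34 / 3.4425e-22
= 1.9247e-12 m

1.9247e-12


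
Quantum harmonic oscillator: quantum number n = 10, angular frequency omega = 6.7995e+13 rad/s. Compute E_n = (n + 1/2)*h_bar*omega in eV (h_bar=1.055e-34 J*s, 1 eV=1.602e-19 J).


E = (n + 1/2) * h_bar * omega
= (10 + 0.5) * 1.055e-34 * 6.7995e+13
= 10.5 * 7.1735e-21
= 7.5321e-20 J
= 0.4702 eV

0.4702


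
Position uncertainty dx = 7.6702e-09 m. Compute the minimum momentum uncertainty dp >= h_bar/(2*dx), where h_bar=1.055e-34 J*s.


dp = h_bar / (2 * dx)
= 1.055e-34 / (2 * 7.6702e-09)
= 1.055e-34 / 1.5340e-08
= 6.8773e-27 kg*m/s

6.8773e-27


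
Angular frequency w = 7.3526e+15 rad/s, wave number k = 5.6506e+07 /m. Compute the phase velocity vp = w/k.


vp = w / k
= 7.3526e+15 / 5.6506e+07
= 1.3012e+08 m/s

1.3012e+08


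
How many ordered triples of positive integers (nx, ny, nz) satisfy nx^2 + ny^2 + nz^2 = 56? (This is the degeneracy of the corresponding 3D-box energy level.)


Enumerate all (nx, ny, nz) with nx^2 + ny^2 + nz^2 = 56:
(2,4,6)
(2,6,4)
(4,2,6)
(4,6,2)
(6,2,4)
(6,4,2)
Total degeneracy = 6

6


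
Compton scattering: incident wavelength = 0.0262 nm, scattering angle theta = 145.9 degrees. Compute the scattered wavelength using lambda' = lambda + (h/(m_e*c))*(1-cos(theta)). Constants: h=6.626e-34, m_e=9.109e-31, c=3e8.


Compton wavelength: h/(m_e*c) = 2.4247e-12 m
d_lambda = 2.4247e-12 * (1 - cos(145.9 deg))
= 2.4247e-12 * 1.82806
= 4.4325e-12 m = 0.004433 nm
lambda' = 0.0262 + 0.004433
= 0.030633 nm

0.030633


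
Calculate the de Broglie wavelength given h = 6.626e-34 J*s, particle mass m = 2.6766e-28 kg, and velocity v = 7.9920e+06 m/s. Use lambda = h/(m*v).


lambda = h / (m * v)
= 6.626e-34 / (2.6766e-28 * 7.9920e+06)
= 6.626e-34 / 2.1391e-21
= 3.0975e-13 m

3.0975e-13


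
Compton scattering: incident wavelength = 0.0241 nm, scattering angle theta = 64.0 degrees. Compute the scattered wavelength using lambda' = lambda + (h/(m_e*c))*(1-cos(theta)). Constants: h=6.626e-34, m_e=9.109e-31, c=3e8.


Compton wavelength: h/(m_e*c) = 2.4247e-12 m
d_lambda = 2.4247e-12 * (1 - cos(64.0 deg))
= 2.4247e-12 * 0.561629
= 1.3618e-12 m = 0.001362 nm
lambda' = 0.0241 + 0.001362
= 0.025462 nm

0.025462


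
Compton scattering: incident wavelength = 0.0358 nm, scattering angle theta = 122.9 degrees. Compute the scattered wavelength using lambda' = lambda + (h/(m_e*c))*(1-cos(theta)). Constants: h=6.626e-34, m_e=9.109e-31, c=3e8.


Compton wavelength: h/(m_e*c) = 2.4247e-12 m
d_lambda = 2.4247e-12 * (1 - cos(122.9 deg))
= 2.4247e-12 * 1.543174
= 3.7417e-12 m = 0.003742 nm
lambda' = 0.0358 + 0.003742
= 0.039542 nm

0.039542


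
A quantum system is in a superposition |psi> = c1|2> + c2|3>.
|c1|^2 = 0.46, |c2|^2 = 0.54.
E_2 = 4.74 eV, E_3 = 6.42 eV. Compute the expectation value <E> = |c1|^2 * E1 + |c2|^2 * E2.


<E> = |c1|^2 * E1 + |c2|^2 * E2
= 0.46 * 4.74 + 0.54 * 6.42
= 2.1804 + 3.4668
= 5.6472 eV

5.6472


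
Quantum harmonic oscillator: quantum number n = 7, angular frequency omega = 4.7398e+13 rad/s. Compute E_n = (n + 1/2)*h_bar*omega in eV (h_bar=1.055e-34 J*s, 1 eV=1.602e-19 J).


E = (n + 1/2) * h_bar * omega
= (7 + 0.5) * 1.055e-34 * 4.7398e+13
= 7.5 * 5.0005e-21
= 3.7504e-20 J
= 0.2341 eV

0.2341


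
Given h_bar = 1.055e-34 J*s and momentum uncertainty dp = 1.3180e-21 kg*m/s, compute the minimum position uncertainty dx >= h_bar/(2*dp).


dx = h_bar / (2 * dp)
= 1.055e-34 / (2 * 1.3180e-21)
= 1.055e-34 / 2.6360e-21
= 4.0023e-14 m

4.0023e-14


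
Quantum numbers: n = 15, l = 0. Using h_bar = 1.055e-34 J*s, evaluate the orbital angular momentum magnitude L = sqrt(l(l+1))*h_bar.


L = sqrt(l*(l+1)) * h_bar
= sqrt(0 * 1) * 1.055e-34
= sqrt(0) * 1.055e-34
= 0.0 * 1.055e-34
= 0.0000e+00 J*s

0.0000e+00


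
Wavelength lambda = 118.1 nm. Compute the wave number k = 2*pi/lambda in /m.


k = 2 * pi / lambda
= 6.2832 / (118.1e-9)
= 6.2832 / 1.1810e-07
= 5.3202e+07 /m

5.3202e+07


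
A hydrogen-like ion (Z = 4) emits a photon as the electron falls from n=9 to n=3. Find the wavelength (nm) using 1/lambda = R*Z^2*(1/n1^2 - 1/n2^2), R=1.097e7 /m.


1/lambda = R * Z^2 * (1/n1^2 - 1/n2^2)
= 1.097e7 * 4^2 * (1/3^2 - 1/9^2)
= 1.097e7 * 16 * (0.111111 - 0.012346)
= 1.7335e+07 /m
lambda = 1 / 1.7335e+07
= 57.6857 nm

57.6857


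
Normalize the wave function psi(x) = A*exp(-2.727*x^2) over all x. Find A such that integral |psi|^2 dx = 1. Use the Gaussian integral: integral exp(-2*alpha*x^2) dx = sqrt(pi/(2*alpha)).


integral |psi|^2 dx = A^2 * sqrt(pi/(2*alpha)) = 1
A^2 = sqrt(2*alpha/pi)
= sqrt(2 * 2.727 / pi)
= 1.317597
A = sqrt(1.317597)
= 1.1479

1.1479


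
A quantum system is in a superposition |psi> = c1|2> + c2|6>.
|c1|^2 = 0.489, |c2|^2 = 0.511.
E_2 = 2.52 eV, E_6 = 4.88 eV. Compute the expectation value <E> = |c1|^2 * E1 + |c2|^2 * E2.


<E> = |c1|^2 * E1 + |c2|^2 * E2
= 0.489 * 2.52 + 0.511 * 4.88
= 1.2323 + 2.4937
= 3.726 eV

3.726


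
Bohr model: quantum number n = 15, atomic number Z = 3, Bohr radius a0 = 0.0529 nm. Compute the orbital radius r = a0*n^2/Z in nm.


r = a0 * n^2 / Z
= 0.0529 * 15^2 / 3
= 0.0529 * 225 / 3
= 3.9675 nm

3.9675


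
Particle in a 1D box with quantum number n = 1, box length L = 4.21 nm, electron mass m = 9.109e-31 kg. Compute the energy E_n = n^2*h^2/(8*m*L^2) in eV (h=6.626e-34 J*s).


E = n^2 * h^2 / (8 * m * L^2)
= 1^2 * (6.626e-34)^2 / (8 * 9.109e-31 * (4.21e-9)^2)
= 1 * 4.3904e-67 / (8 * 9.109e-31 * 1.7724e-17)
= 3.3992e-21 J
= 0.0212 eV

0.0212


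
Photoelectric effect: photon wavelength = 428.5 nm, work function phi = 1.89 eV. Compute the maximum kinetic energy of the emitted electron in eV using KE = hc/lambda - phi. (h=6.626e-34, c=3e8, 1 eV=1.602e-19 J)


E_photon = hc / lambda
= (6.626e-34)(3e8) / (428.5e-9)
= 4.6390e-19 J
= 2.8957 eV
KE = E_photon - phi
= 2.8957 - 1.89
= 1.0057 eV

1.0057


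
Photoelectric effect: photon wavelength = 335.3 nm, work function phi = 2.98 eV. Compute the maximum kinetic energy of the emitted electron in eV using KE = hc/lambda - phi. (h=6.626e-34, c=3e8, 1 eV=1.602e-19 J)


E_photon = hc / lambda
= (6.626e-34)(3e8) / (335.3e-9)
= 5.9284e-19 J
= 3.7006 eV
KE = E_photon - phi
= 3.7006 - 2.98
= 0.7206 eV

0.7206


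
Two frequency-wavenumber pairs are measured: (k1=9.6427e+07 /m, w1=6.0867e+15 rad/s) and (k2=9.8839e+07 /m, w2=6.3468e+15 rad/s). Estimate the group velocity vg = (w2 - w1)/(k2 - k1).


vg = (w2 - w1) / (k2 - k1)
= (6.3468e+15 - 6.0867e+15) / (9.8839e+07 - 9.6427e+07)
= 2.6010e+14 / 2.4120e+06
= 1.0784e+08 m/s

1.0784e+08


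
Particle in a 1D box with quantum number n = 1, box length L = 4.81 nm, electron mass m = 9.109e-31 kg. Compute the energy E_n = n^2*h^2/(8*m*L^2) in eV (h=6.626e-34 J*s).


E = n^2 * h^2 / (8 * m * L^2)
= 1^2 * (6.626e-34)^2 / (8 * 9.109e-31 * (4.81e-9)^2)
= 1 * 4.3904e-67 / (8 * 9.109e-31 * 2.3136e-17)
= 2.6041e-21 J
= 0.0163 eV

0.0163


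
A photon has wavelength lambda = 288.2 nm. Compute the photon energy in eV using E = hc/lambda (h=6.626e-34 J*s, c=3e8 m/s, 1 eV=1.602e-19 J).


E = hc / lambda
= (6.626e-34)(3e8) / (288.2e-9)
= 1.9878e-25 / 2.8820e-07
= 6.8973e-19 J
Converting to eV: 6.8973e-19 / 1.602e-19
= 4.3054 eV

4.3054


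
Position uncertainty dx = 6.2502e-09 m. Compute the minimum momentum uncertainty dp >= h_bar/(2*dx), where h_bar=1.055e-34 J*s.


dp = h_bar / (2 * dx)
= 1.055e-34 / (2 * 6.2502e-09)
= 1.055e-34 / 1.2500e-08
= 8.4397e-27 kg*m/s

8.4397e-27


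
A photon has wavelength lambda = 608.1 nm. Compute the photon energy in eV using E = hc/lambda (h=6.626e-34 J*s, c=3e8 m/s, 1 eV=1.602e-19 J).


E = hc / lambda
= (6.626e-34)(3e8) / (608.1e-9)
= 1.9878e-25 / 6.0810e-07
= 3.2689e-19 J
Converting to eV: 3.2689e-19 / 1.602e-19
= 2.0405 eV

2.0405


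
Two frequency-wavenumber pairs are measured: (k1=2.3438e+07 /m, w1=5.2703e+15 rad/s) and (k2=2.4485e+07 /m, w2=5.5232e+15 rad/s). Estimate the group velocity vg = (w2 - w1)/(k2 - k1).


vg = (w2 - w1) / (k2 - k1)
= (5.5232e+15 - 5.2703e+15) / (2.4485e+07 - 2.3438e+07)
= 2.5290e+14 / 1.0470e+06
= 2.4155e+08 m/s

2.4155e+08


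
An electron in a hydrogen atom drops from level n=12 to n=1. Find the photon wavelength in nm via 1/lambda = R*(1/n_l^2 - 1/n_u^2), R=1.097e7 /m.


1/lambda = R * (1/n_l^2 - 1/n_u^2)
= 1.097e7 * (1/1^2 - 1/12^2)
= 1.097e7 * (1.0 - 0.006944)
= 1.097e7 * 0.993056
= 1.0894e+07 /m
lambda = 1 / 1.0894e+07 = 91.7952 nm

91.7952


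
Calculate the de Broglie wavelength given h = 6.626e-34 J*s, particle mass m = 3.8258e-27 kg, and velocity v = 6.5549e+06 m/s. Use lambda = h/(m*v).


lambda = h / (m * v)
= 6.626e-34 / (3.8258e-27 * 6.5549e+06)
= 6.626e-34 / 2.5078e-20
= 2.6422e-14 m

2.6422e-14


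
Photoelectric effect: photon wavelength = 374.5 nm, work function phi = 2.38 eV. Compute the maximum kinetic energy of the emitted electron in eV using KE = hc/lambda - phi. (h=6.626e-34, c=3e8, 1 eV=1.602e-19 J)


E_photon = hc / lambda
= (6.626e-34)(3e8) / (374.5e-9)
= 5.3079e-19 J
= 3.3133 eV
KE = E_photon - phi
= 3.3133 - 2.38
= 0.9333 eV

0.9333


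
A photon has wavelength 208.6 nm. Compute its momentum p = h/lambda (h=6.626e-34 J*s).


p = h / lambda
= 6.626e-34 / (208.6e-9)
= 6.626e-34 / 2.0860e-07
= 3.1764e-27 kg*m/s

3.1764e-27


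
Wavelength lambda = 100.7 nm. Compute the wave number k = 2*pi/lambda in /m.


k = 2 * pi / lambda
= 6.2832 / (100.7e-9)
= 6.2832 / 1.0070e-07
= 6.2395e+07 /m

6.2395e+07


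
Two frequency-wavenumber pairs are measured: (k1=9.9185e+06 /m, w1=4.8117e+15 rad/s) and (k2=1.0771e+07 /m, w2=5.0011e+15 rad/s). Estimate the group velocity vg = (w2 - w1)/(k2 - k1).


vg = (w2 - w1) / (k2 - k1)
= (5.0011e+15 - 4.8117e+15) / (1.0771e+07 - 9.9185e+06)
= 1.8940e+14 / 8.5250e+05
= 2.2217e+08 m/s

2.2217e+08


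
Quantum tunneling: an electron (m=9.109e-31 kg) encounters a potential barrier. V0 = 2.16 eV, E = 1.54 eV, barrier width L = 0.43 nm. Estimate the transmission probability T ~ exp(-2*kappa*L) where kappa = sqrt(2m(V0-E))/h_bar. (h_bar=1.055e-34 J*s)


V0 - E = 0.62 eV = 9.9324e-20 J
kappa = sqrt(2 * m * (V0-E)) / h_bar
= sqrt(2 * 9.109e-31 * 9.9324e-20) / 1.055e-34
= 4.0320e+09 /m
2*kappa*L = 2 * 4.0320e+09 * 0.43e-9
= 3.4676
T = exp(-3.4676) = 3.119318e-02

3.119318e-02


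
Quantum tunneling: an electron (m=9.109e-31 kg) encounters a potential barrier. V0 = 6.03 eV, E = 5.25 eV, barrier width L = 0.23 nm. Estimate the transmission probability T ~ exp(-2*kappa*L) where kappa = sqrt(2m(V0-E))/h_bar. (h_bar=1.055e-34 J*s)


V0 - E = 0.78 eV = 1.2496e-19 J
kappa = sqrt(2 * m * (V0-E)) / h_bar
= sqrt(2 * 9.109e-31 * 1.2496e-19) / 1.055e-34
= 4.5225e+09 /m
2*kappa*L = 2 * 4.5225e+09 * 0.23e-9
= 2.0803
T = exp(-2.0803) = 1.248878e-01

1.248878e-01


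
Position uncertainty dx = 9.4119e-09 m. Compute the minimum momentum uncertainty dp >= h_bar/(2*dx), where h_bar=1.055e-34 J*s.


dp = h_bar / (2 * dx)
= 1.055e-34 / (2 * 9.4119e-09)
= 1.055e-34 / 1.8824e-08
= 5.6046e-27 kg*m/s

5.6046e-27


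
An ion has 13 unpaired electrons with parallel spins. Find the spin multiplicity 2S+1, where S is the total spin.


Total spin S = N * (1/2) = 13 * 0.5 = 6.5
Spin multiplicity = 2S + 1
= 2 * 6.5 + 1
= 14

14


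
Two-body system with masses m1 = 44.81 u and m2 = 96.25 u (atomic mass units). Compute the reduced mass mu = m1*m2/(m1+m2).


mu = m1 * m2 / (m1 + m2)
= 44.81 * 96.25 / (44.81 + 96.25)
= 4312.9625 / 141.06
= 30.5754 u

30.5754


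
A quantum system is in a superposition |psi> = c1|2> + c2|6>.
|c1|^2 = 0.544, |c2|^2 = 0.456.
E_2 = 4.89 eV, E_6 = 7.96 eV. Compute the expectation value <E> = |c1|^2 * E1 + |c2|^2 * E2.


<E> = |c1|^2 * E1 + |c2|^2 * E2
= 0.544 * 4.89 + 0.456 * 7.96
= 2.6602 + 3.6298
= 6.2899 eV

6.2899


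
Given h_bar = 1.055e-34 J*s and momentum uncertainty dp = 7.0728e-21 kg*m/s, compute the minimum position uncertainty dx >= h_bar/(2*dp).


dx = h_bar / (2 * dp)
= 1.055e-34 / (2 * 7.0728e-21)
= 1.055e-34 / 1.4146e-20
= 7.4581e-15 m

7.4581e-15


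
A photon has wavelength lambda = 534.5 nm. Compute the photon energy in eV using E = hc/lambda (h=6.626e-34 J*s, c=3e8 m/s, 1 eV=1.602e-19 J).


E = hc / lambda
= (6.626e-34)(3e8) / (534.5e-9)
= 1.9878e-25 / 5.3450e-07
= 3.7190e-19 J
Converting to eV: 3.7190e-19 / 1.602e-19
= 2.3215 eV

2.3215


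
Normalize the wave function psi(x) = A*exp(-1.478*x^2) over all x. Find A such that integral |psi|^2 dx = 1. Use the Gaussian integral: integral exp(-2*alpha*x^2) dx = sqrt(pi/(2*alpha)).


integral |psi|^2 dx = A^2 * sqrt(pi/(2*alpha)) = 1
A^2 = sqrt(2*alpha/pi)
= sqrt(2 * 1.478 / pi)
= 0.970012
A = sqrt(0.970012)
= 0.9849

0.9849


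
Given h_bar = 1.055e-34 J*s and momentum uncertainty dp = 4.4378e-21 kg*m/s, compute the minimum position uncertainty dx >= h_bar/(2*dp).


dx = h_bar / (2 * dp)
= 1.055e-34 / (2 * 4.4378e-21)
= 1.055e-34 / 8.8756e-21
= 1.1887e-14 m

1.1887e-14


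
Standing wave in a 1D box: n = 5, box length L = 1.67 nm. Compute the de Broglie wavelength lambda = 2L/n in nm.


lambda = 2L / n
= 2 * 1.67 / 5
= 3.34 / 5
= 0.668 nm

0.668


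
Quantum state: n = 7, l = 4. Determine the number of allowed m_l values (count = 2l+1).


m_l ranges from -l to +l in integer steps
So m_l goes from -4 to +4
Count = 2l + 1 = 2*4 + 1
= 9

9


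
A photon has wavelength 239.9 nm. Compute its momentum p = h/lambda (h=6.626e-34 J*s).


p = h / lambda
= 6.626e-34 / (239.9e-9)
= 6.626e-34 / 2.3990e-07
= 2.7620e-27 kg*m/s

2.7620e-27


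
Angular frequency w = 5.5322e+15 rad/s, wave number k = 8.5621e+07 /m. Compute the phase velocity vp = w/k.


vp = w / k
= 5.5322e+15 / 8.5621e+07
= 6.4613e+07 m/s

6.4613e+07


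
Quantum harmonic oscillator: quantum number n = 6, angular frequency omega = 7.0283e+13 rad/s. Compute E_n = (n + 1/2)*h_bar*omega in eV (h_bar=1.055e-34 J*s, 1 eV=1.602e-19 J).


E = (n + 1/2) * h_bar * omega
= (6 + 0.5) * 1.055e-34 * 7.0283e+13
= 6.5 * 7.4149e-21
= 4.8197e-20 J
= 0.3009 eV

0.3009


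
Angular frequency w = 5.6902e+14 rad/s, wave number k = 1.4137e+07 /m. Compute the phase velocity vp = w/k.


vp = w / k
= 5.6902e+14 / 1.4137e+07
= 4.0250e+07 m/s

4.0250e+07


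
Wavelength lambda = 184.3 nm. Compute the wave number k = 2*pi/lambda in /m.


k = 2 * pi / lambda
= 6.2832 / (184.3e-9)
= 6.2832 / 1.8430e-07
= 3.4092e+07 /m

3.4092e+07
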